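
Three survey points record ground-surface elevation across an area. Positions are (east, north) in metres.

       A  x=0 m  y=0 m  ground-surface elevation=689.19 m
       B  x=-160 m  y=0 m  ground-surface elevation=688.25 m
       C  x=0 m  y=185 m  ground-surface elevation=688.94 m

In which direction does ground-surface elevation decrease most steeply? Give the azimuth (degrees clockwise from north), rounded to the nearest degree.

283°

∂z/∂x = (688.25 − 689.19) / (-160 − 0) = +0.005875
∂z/∂y = (688.94 − 689.19) / (185 − 0) = -0.001351
Steepest decrease is along −∇f: components (-0.005875 E, +0.001351 N).
Azimuth = atan2(-0.005875, +0.001351) = 283.0° ≈ 283°.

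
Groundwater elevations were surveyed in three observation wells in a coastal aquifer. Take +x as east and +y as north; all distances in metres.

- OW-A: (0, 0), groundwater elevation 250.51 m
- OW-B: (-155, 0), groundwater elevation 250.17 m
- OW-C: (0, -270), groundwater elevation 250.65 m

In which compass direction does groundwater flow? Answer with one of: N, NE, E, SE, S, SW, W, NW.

∂h/∂x = (250.17 − 250.51) / (-155 − 0) = +0.002194
∂h/∂y = (250.65 − 250.51) / (-270 − 0) = -0.0005185
Flow = −∇h = (-0.002194 east, +0.0005185 north), which points west.

W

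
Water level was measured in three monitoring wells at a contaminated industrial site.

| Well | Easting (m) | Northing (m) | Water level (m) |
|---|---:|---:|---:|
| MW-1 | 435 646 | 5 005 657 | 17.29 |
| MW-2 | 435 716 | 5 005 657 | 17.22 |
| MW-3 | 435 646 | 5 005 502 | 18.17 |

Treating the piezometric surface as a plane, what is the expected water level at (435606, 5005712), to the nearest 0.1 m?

∂h/∂x = (17.22 − 17.29) / (435716 − 435646) = -0.001000
∂h/∂y = (18.17 − 17.29) / (5005502 − 5005657) = -0.005677
h(435606, 5005712) = 17.29 + (-0.001000)·(-40) + (-0.005677)·(55) = 17.29 +0.040 -0.312 = 17.018 m.

17.0 m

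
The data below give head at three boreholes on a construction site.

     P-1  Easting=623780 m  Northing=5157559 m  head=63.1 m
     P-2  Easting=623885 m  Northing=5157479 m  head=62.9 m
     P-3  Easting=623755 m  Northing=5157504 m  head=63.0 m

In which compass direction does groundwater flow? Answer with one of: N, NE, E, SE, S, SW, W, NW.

Differences from P-1: to P-2 (Δx, Δy, Δh) = (105, -80, -0.2); to P-3 = (-25, -55, -0.1).
Determinant of the coordinate differences = 105·(-55) − (-25)·(-80) = -7775.
∂h/∂x = [(-0.2)·(-55) − (-0.1)·(-80)] / -7775 = -0.0003859
∂h/∂y = [105·(-0.1) − (-25)·(-0.2)] / -7775 = +0.001994
Flow = −∇h = (+0.0003859 east, -0.001994 north), which points south.

S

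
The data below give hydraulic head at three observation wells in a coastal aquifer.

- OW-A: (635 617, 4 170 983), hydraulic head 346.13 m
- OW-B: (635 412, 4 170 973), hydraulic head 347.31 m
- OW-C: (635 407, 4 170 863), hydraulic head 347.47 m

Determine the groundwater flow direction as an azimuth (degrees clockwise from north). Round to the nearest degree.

078°

Three-point gradient (reference OW-A): Δ to OW-B = (-205, -10, +1.18), Δ to OW-C = (-210, -120, +1.34).
∂h/∂x = -0.005698, ∂h/∂y = -0.001196 (det = 22500).
Flow direction (−∇h) has components (+0.005698 E, +0.001196 N).
Azimuth = atan2(E, N) = atan2(+0.005698, +0.001196) = 78.1° ≈ 078°.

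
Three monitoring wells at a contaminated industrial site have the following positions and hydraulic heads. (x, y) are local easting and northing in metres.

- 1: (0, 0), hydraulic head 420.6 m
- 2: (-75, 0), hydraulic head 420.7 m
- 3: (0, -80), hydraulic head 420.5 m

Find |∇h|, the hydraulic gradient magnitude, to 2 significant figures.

∂h/∂x = (420.7 − 420.6) / (-75 − 0) = -0.001333
∂h/∂y = (420.5 − 420.6) / (-80 − 0) = +0.001250
|∇h| = √(-0.001333² + 0.001250²) = 0.001827

0.0018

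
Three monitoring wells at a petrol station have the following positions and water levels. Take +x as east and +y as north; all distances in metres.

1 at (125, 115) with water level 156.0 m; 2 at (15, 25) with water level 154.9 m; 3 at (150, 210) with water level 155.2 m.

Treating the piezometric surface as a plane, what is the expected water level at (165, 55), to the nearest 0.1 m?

157.7 m

Taking 1 as reference: 2−1 = (-110, -90, -1.1); 3−1 = (25, 95, -0.8).
Determinant of the coordinate differences = (-110)·95 − 25·(-90) = -8200.
∂h/∂x = [(-1.1)·95 − (-0.8)·(-90)] / -8200 = +0.02152
∂h/∂y = [(-110)·(-0.8) − 25·(-1.1)] / -8200 = -0.01409
h(165, 55) = 156.0 + (+0.02152)·(40) + (-0.01409)·(-60) = 156.0 +0.861 +0.845 = 157.706 m.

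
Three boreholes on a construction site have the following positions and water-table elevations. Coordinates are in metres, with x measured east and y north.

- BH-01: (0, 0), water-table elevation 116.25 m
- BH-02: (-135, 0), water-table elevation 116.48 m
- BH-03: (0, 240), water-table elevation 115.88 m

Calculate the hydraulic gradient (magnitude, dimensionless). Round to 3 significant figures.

0.00230

∂h/∂x = (116.48 − 116.25) / (-135 − 0) = -0.001704
∂h/∂y = (115.88 − 116.25) / (240 − 0) = -0.001542
|∇h| = √(-0.001704² + -0.001542²) = 0.002298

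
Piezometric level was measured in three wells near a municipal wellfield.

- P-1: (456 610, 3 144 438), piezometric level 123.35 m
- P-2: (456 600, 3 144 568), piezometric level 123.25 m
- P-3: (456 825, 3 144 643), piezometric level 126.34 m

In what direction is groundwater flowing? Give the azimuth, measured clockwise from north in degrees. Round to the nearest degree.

Differences from P-1: to P-2 (Δx, Δy, Δh) = (-10, 130, -0.10); to P-3 = (215, 205, +2.99).
Determinant of the coordinate differences = (-10)·205 − 215·130 = -30000.
∂h/∂x = [(-0.10)·205 − (+2.99)·130] / -30000 = +0.01364
∂h/∂y = [(-10)·(+2.99) − 215·(-0.10)] / -30000 = +0.0002800
Flow direction (−∇h) has components (-0.01364 E, -0.0002800 N).
Azimuth = atan2(E, N) = atan2(-0.01364, -0.0002800) = 268.8° ≈ 269°.

269°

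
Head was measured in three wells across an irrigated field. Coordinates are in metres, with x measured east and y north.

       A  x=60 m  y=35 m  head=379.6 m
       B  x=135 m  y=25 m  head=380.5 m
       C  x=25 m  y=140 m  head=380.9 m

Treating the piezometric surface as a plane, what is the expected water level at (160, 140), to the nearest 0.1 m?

382.8 m

Taking A as reference: B−A = (75, -10, +0.9); C−A = (-35, 105, +1.3).
Determinant of the coordinate differences = 75·105 − (-35)·(-10) = 7525.
∂h/∂x = [(+0.9)·105 − (+1.3)·(-10)] / 7525 = +0.01429
∂h/∂y = [75·(+1.3) − (-35)·(+0.9)] / 7525 = +0.01714
h(160, 140) = 379.6 + (+0.01429)·(100) + (+0.01714)·(105) = 379.6 +1.429 +1.800 = 382.829 m.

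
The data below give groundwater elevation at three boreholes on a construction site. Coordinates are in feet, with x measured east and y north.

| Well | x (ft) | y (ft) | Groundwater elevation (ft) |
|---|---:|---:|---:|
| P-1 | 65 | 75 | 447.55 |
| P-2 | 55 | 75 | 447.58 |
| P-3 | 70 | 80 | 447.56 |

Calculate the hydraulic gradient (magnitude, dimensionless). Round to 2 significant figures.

0.0058

Taking P-1 as reference: P-2−P-1 = (-10, 0, +0.03); P-3−P-1 = (5, 5, +0.01).
Solve a·Δx + b·Δy = Δh: det = (-10)·5 − 5·0 = -50.
∂h/∂x = [(+0.03)·5 − (+0.01)·0] / -50 = -0.003000
∂h/∂y = [(-10)·(+0.01) − 5·(+0.03)] / -50 = +0.005000
|∇h| = √(-0.003000² + 0.005000²) = 0.005831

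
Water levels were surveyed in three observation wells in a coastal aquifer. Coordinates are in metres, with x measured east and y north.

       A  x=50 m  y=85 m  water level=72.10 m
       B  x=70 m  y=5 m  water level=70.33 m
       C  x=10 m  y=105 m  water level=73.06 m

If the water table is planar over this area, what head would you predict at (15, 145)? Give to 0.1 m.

73.7 m

With h = a·x + b·y + c and A as origin, the differences give:
  20·a + (-80)·b = -1.77
  (-40)·a + 20·b = +0.96
Eliminate b (×20 and ×(-80), subtract): -2800·a = 41.400 → a = ∂h/∂x = -0.01479
Back-substitute: b = ∂h/∂y = +0.01843.
h(15, 145) = 72.10 + (-0.01479)·(-35) + (+0.01843)·(60) = 72.10 +0.518 +1.106 = 73.723 m.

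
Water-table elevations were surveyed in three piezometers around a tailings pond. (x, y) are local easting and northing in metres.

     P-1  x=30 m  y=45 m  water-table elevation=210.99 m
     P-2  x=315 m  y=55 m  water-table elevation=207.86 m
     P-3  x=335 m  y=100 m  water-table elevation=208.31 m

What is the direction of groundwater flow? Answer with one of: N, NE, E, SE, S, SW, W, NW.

Differences from P-1: to P-2 (Δx, Δy, Δh) = (285, 10, -3.13); to P-3 = (305, 55, -2.68).
Solve a·Δx + b·Δy = Δh: det = 285·55 − 305·10 = 12625.
∂h/∂x = [(-3.13)·55 − (-2.68)·10] / 12625 = -0.01151
∂h/∂y = [285·(-2.68) − 305·(-3.13)] / 12625 = +0.01512
Flow = −∇h = (+0.01151 east, -0.01512 north), which points southeast.

SE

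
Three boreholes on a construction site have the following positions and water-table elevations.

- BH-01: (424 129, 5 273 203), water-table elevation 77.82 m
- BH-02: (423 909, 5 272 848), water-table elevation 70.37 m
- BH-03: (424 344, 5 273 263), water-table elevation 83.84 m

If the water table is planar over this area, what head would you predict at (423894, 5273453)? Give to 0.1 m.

Differences from BH-01: to BH-02 (Δx, Δy, Δh) = (-220, -355, -7.45); to BH-03 = (215, 60, +6.02).
Solve a·Δx + b·Δy = Δh: det = (-220)·60 − 215·(-355) = 63125.
∂h/∂x = [(-7.45)·60 − (+6.02)·(-355)] / 63125 = +0.02677
∂h/∂y = [(-220)·(+6.02) − 215·(-7.45)] / 63125 = +0.004394
h(423894, 5273453) = 77.82 + (+0.02677)·(-235) + (+0.004394)·(250) = 77.82 -6.292 +1.098 = 72.627 m.

72.6 m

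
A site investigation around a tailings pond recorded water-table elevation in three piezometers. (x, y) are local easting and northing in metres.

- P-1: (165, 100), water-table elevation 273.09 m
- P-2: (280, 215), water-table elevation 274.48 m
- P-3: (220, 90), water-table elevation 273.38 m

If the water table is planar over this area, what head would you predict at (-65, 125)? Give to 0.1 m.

Three-point gradient (reference P-1): Δ to P-2 = (115, 115, +1.39), Δ to P-3 = (55, -10, +0.29).
∂h/∂x = +0.006321, ∂h/∂y = +0.005766 (det = -7475).
h(-65, 125) = 273.09 + (+0.006321)·(-230) + (+0.005766)·(25) = 273.09 -1.454 +0.144 = 271.780 m.

271.8 m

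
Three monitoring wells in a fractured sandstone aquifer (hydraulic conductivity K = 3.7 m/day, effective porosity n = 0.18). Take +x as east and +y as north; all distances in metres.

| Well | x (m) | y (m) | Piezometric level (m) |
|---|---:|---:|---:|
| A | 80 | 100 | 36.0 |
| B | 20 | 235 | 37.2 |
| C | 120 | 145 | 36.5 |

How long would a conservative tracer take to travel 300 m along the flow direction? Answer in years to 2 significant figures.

Three-point gradient (reference A): Δ to B = (-60, 135, +1.2), Δ to C = (40, 45, +0.5).
∂h/∂x = +0.001667, ∂h/∂y = +0.009630 (det = -8100).
|∇h| = √(0.001667² + 0.009630²) = 0.009773
Seepage velocity v = K·i/n = 3.7 × 0.009773 / 0.18 = 0.2009 m/day.
t = 300 / 0.2009 = 1493 days = 4.09 years.

4.1 years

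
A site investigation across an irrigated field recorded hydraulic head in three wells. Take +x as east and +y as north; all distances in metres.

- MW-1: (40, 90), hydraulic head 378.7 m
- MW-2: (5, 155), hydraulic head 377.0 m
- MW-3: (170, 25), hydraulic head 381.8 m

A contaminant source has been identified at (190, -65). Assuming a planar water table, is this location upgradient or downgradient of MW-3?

upgradient

Taking MW-1 as reference: MW-2−MW-1 = (-35, 65, -1.7); MW-3−MW-1 = (130, -65, +3.1).
Determinant of the coordinate differences = (-35)·(-65) − 130·65 = -6175.
∂h/∂x = [(-1.7)·(-65) − (+3.1)·65] / -6175 = +0.01474
∂h/∂y = [(-35)·(+3.1) − 130·(-1.7)] / -6175 = -0.01822
Head at (190, -65) = 378.7 + (+0.01474)·(150) + (-0.01822)·(-155) = 383.73 m.
That is higher than the 381.8 m at MW-3, so the point is upgradient.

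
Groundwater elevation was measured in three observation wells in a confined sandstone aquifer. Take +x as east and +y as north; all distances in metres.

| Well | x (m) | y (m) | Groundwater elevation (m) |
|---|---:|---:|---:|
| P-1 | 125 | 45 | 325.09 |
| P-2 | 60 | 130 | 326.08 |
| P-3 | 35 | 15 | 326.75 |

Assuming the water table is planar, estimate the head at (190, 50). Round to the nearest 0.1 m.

323.9 m

With h = a·x + b·y + c and P-1 as origin, the differences give:
  (-65)·a + 85·b = +0.99
  (-90)·a + (-30)·b = +1.66
Eliminate b (×(-30) and ×85, subtract): 9600·a = -170.800 → a = ∂h/∂x = -0.01779
Back-substitute: b = ∂h/∂y = -0.001958.
h(190, 50) = 325.09 + (-0.01779)·(65) + (-0.001958)·(5) = 325.09 -1.156 -0.010 = 323.924 m.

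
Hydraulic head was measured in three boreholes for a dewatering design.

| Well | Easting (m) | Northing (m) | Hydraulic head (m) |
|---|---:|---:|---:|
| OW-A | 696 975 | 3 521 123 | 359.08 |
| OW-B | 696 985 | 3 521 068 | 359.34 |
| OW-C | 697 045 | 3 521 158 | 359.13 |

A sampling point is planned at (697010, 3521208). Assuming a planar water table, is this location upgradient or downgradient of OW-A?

Differences from OW-A: to OW-B (Δx, Δy, Δh) = (10, -55, +0.26); to OW-C = (70, 35, +0.05).
Determinant of the coordinate differences = 10·35 − 70·(-55) = 4200.
∂h/∂x = [(+0.26)·35 − (+0.05)·(-55)] / 4200 = +0.002821
∂h/∂y = [10·(+0.05) − 70·(+0.26)] / 4200 = -0.004214
Head at (697010, 3521208) = 359.08 + (+0.002821)·(35) + (-0.004214)·(85) = 358.82 m.
That is lower than the 359.08 m at OW-A, so the point is downgradient.

downgradient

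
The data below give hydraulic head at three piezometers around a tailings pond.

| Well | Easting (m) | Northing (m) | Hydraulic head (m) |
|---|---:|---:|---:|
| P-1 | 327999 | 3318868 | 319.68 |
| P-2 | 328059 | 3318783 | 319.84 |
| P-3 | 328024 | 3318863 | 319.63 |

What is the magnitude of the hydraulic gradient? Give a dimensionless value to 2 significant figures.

0.0047

Differences from P-1: to P-2 (Δx, Δy, Δh) = (60, -85, +0.16); to P-3 = (25, -5, -0.05).
Solve a·Δx + b·Δy = Δh: det = 60·(-5) − 25·(-85) = 1825.
∂h/∂x = [(+0.16)·(-5) − (-0.05)·(-85)] / 1825 = -0.002767
∂h/∂y = [60·(-0.05) − 25·(+0.16)] / 1825 = -0.003836
|∇h| = √(-0.002767² + -0.003836²) = 0.00473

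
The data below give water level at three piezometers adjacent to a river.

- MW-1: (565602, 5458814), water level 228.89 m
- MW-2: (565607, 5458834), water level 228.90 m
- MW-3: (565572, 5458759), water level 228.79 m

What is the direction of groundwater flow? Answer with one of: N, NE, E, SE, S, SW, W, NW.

W

With h = a·x + b·y + c and MW-1 as origin, the differences give:
  5·a + 20·b = +0.01
  (-30)·a + (-55)·b = -0.10
Eliminate b (×(-55) and ×20, subtract): 325·a = 1.450 → a = ∂h/∂x = +0.004462
Back-substitute: b = ∂h/∂y = -0.0006154.
Flow = −∇h = (-0.004462 east, +0.0006154 north), which points west.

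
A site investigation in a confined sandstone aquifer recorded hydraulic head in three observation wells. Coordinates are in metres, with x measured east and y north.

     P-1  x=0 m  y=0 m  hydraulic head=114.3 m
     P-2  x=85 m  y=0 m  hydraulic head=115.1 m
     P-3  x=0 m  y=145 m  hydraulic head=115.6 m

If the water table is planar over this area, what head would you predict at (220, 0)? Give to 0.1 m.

116.4 m

∂h/∂x = (115.1 − 114.3) / (85 − 0) = +0.009412
∂h/∂y = (115.6 − 114.3) / (145 − 0) = +0.008966
h(220, 0) = 114.3 + (+0.009412)·(220) + (+0.008966)·(0) = 114.3 +2.071 +0.000 = 116.371 m.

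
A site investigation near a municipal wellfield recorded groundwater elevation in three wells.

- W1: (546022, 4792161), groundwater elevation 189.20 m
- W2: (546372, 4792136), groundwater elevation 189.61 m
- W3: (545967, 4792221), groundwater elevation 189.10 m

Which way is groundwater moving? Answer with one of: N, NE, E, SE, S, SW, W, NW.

Differences from W1: to W2 (Δx, Δy, Δh) = (350, -25, +0.41); to W3 = (-55, 60, -0.10).
Solve a·Δx + b·Δy = Δh: det = 350·60 − (-55)·(-25) = 19625.
∂h/∂x = [(+0.41)·60 − (-0.10)·(-25)] / 19625 = +0.001126
∂h/∂y = [350·(-0.10) − (-55)·(+0.41)] / 19625 = -0.0006344
Flow = −∇h = (-0.001126 east, +0.0006344 north), which points northwest.

NW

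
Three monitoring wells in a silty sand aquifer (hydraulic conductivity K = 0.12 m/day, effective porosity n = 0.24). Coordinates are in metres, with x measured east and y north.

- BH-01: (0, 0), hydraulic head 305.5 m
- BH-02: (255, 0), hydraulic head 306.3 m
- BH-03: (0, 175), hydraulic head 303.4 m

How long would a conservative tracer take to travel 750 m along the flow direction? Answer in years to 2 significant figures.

∂h/∂x = (306.3 − 305.5) / (255 − 0) = +0.003137
∂h/∂y = (303.4 − 305.5) / (175 − 0) = -0.01200
|∇h| = √(0.003137² + -0.01200²) = 0.0124
Seepage velocity v = K·i/n = 0.12 × 0.0124 / 0.24 = 0.0062 m/day.
t = 750 / 0.0062 = 1.21e+05 days = 331 years.

330 years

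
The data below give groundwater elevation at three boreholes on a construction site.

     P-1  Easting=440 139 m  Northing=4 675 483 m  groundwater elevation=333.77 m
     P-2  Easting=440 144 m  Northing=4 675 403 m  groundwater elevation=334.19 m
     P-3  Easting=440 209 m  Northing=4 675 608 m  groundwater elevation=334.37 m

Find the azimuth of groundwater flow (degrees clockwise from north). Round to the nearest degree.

Taking P-1 as reference: P-2−P-1 = (5, -80, +0.42); P-3−P-1 = (70, 125, +0.60).
Determinant of the coordinate differences = 5·125 − 70·(-80) = 6225.
∂h/∂x = [(+0.42)·125 − (+0.60)·(-80)] / 6225 = +0.01614
∂h/∂y = [5·(+0.60) − 70·(+0.42)] / 6225 = -0.004241
Flow direction (−∇h) has components (-0.01614 E, +0.004241 N).
Azimuth = atan2(E, N) = atan2(-0.01614, +0.004241) = 284.7° ≈ 285°.

285°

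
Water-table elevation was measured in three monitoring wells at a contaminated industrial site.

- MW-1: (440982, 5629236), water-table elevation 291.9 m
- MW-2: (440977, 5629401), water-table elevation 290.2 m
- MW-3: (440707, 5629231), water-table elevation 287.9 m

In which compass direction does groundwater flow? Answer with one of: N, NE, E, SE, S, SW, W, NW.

NW

Differences from MW-1: to MW-2 (Δx, Δy, Δh) = (-5, 165, -1.7); to MW-3 = (-275, -5, -4.0).
Determinant of the coordinate differences = (-5)·(-5) − (-275)·165 = 45400.
∂h/∂x = [(-1.7)·(-5) − (-4.0)·165] / 45400 = +0.01472
∂h/∂y = [(-5)·(-4.0) − (-275)·(-1.7)] / 45400 = -0.009857
Flow = −∇h = (-0.01472 east, +0.009857 north), which points northwest.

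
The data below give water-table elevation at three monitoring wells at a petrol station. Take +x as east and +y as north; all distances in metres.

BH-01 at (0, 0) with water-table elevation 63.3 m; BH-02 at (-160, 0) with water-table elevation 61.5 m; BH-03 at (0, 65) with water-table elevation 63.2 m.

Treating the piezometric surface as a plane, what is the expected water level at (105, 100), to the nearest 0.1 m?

∂h/∂x = (61.5 − 63.3) / (-160 − 0) = +0.01125
∂h/∂y = (63.2 − 63.3) / (65 − 0) = -0.001538
h(105, 100) = 63.3 + (+0.01125)·(105) + (-0.001538)·(100) = 63.3 +1.181 -0.154 = 64.327 m.

64.3 m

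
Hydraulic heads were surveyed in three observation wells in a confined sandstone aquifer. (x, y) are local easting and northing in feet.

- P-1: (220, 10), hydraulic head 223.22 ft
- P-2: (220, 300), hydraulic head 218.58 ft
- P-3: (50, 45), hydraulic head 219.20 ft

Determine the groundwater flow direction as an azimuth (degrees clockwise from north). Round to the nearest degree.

Three-point gradient (reference P-1): Δ to P-2 = (0, 290, -4.64), Δ to P-3 = (-170, 35, -4.02).
∂h/∂x = +0.02035, ∂h/∂y = -0.01600 (det = 49300).
Flow direction (−∇h) has components (-0.02035 E, +0.01600 N).
Azimuth = atan2(E, N) = atan2(-0.02035, +0.01600) = 308.2° ≈ 308°.

308°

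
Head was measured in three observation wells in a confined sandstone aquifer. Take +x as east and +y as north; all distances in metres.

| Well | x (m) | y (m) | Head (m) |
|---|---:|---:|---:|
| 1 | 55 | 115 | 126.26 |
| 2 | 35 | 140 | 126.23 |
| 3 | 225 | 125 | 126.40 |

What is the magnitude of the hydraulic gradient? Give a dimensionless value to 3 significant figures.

Differences from 1: to 2 (Δx, Δy, Δh) = (-20, 25, -0.03); to 3 = (170, 10, +0.14).
Determinant of the coordinate differences = (-20)·10 − 170·25 = -4450.
∂h/∂x = [(-0.03)·10 − (+0.14)·25] / -4450 = +0.0008539
∂h/∂y = [(-20)·(+0.14) − 170·(-0.03)] / -4450 = -0.0005169
|∇h| = √(0.0008539² + -0.0005169²) = 0.0009982

0.000998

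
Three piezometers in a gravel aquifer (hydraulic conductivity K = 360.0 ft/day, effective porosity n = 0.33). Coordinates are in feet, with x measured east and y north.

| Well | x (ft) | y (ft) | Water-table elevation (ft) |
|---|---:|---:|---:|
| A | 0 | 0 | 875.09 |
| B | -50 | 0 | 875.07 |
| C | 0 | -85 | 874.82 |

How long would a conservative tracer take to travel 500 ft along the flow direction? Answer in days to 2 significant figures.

140 days

∂h/∂x = (875.07 − 875.09) / (-50 − 0) = +0.0004000
∂h/∂y = (874.82 − 875.09) / (-85 − 0) = +0.003176
|∇h| = √(0.0004000² + 0.003176²) = 0.003201
Seepage velocity v = K·i/n = 360.0 × 0.003201 / 0.33 = 3.492 ft/day.
t = 500 / 3.492 = 143.2 days.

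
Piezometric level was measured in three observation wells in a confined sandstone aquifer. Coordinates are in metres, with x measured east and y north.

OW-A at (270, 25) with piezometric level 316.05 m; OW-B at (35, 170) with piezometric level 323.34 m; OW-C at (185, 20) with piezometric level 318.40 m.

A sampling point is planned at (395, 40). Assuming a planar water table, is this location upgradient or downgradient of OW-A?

downgradient

Taking OW-A as reference: OW-B−OW-A = (-235, 145, +7.29); OW-C−OW-A = (-85, -5, +2.35).
Determinant of the coordinate differences = (-235)·(-5) − (-85)·145 = 13500.
∂h/∂x = [(+7.29)·(-5) − (+2.35)·145] / 13500 = -0.02794
∂h/∂y = [(-235)·(+2.35) − (-85)·(+7.29)] / 13500 = +0.004993
Head at (395, 40) = 316.05 + (-0.02794)·(125) + (+0.004993)·(15) = 312.63 m.
That is lower than the 316.05 m at OW-A, so the point is downgradient.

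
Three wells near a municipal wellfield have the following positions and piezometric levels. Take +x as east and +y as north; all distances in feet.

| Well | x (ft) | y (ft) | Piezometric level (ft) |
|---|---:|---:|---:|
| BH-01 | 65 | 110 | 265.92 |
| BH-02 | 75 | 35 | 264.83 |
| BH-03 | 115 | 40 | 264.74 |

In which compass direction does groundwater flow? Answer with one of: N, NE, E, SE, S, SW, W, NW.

Three-point gradient (reference BH-01): Δ to BH-02 = (10, -75, -1.09), Δ to BH-03 = (50, -70, -1.18).
∂h/∂x = -0.004000, ∂h/∂y = +0.01400 (det = 3050).
Flow = −∇h = (+0.004000 east, -0.01400 north), which points south.

S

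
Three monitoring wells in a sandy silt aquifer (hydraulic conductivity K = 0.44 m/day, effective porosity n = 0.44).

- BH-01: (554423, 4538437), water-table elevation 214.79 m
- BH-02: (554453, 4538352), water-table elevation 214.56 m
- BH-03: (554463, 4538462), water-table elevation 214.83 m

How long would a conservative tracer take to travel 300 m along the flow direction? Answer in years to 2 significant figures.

With h = a·x + b·y + c and BH-01 as origin, the differences give:
  30·a + (-85)·b = -0.23
  40·a + 25·b = +0.04
Eliminate b (×25 and ×(-85), subtract): 4150·a = -2.350 → a = ∂h/∂x = -0.0005663
Back-substitute: b = ∂h/∂y = +0.002506.
|∇h| = √(-0.0005663² + 0.002506²) = 0.002569
Seepage velocity v = K·i/n = 0.44 × 0.002569 / 0.44 = 0.002569 m/day.
t = 300 / 0.002569 = 1.168e+05 days = 320 years.

320 years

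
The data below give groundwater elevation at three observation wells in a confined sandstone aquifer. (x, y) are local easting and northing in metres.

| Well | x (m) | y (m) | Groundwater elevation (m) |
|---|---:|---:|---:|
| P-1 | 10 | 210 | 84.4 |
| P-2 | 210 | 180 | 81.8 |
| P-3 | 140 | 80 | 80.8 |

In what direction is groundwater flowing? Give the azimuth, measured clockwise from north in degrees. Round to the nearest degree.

149°

With h = a·x + b·y + c and P-1 as origin, the differences give:
  200·a + (-30)·b = -2.6
  130·a + (-130)·b = -3.6
Eliminate b (×(-130) and ×(-30), subtract): -22100·a = 230.00 → a = ∂h/∂x = -0.01041
Back-substitute: b = ∂h/∂y = +0.01729.
Flow direction (−∇h) has components (+0.01041 E, -0.01729 N).
Azimuth = atan2(E, N) = atan2(+0.01041, -0.01729) = 148.9° ≈ 149°.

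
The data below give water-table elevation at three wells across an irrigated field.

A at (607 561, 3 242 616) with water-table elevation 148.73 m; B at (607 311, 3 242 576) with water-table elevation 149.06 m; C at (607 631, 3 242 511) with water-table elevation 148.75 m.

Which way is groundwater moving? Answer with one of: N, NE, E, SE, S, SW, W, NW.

Taking A as reference: B−A = (-250, -40, +0.33); C−A = (70, -105, +0.02).
Solve a·Δx + b·Δy = Δh: det = (-250)·(-105) − 70·(-40) = 29050.
∂h/∂x = [(+0.33)·(-105) − (+0.02)·(-40)] / 29050 = -0.001165
∂h/∂y = [(-250)·(+0.02) − 70·(+0.33)] / 29050 = -0.0009673
Flow = −∇h = (+0.001165 east, +0.0009673 north), which points northeast.

NE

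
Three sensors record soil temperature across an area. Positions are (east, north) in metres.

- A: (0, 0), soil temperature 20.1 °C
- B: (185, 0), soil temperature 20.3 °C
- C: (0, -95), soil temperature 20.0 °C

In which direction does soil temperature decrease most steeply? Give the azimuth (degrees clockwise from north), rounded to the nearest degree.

∂T/∂x = (20.3 − 20.1) / (185 − 0) = +0.001081
∂T/∂y = (20.0 − 20.1) / (-95 − 0) = +0.001053
Steepest decrease is along −∇f: components (-0.001081 E, -0.001053 N).
Azimuth = atan2(-0.001081, -0.001053) = 225.8° ≈ 226°.

226°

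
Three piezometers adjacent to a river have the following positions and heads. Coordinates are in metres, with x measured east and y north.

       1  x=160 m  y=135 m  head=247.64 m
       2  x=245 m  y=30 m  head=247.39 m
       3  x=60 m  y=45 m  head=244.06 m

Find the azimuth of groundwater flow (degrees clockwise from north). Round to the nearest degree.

227°

Three-point gradient (reference 1): Δ to 2 = (85, -105, -0.25), Δ to 3 = (-100, -90, -3.58).
∂h/∂x = +0.01947, ∂h/∂y = +0.01814 (det = -18150).
Flow direction (−∇h) has components (-0.01947 E, -0.01814 N).
Azimuth = atan2(E, N) = atan2(-0.01947, -0.01814) = 227.0° ≈ 227°.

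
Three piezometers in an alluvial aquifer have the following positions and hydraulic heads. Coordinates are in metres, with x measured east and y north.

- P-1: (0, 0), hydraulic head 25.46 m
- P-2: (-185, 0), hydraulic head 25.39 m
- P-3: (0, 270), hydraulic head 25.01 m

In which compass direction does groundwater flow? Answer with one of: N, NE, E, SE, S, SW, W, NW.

∂h/∂x = (25.39 − 25.46) / (-185 − 0) = +0.0003784
∂h/∂y = (25.01 − 25.46) / (270 − 0) = -0.001667
Flow = −∇h = (-0.0003784 east, +0.001667 north), which points north.

N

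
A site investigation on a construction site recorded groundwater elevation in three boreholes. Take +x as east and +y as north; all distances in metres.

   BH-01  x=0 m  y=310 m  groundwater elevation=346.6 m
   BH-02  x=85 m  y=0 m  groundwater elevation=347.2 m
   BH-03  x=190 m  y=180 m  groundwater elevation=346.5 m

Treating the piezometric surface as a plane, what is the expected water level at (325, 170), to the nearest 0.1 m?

346.2 m

Taking BH-01 as reference: BH-02−BH-01 = (85, -310, +0.6); BH-03−BH-01 = (190, -130, -0.1).
Determinant of the coordinate differences = 85·(-130) − 190·(-310) = 47850.
∂h/∂x = [(+0.6)·(-130) − (-0.1)·(-310)] / 47850 = -0.002278
∂h/∂y = [85·(-0.1) − 190·(+0.6)] / 47850 = -0.002560
h(325, 170) = 346.6 + (-0.002278)·(325) + (-0.002560)·(-140) = 346.6 -0.740 +0.358 = 346.218 m.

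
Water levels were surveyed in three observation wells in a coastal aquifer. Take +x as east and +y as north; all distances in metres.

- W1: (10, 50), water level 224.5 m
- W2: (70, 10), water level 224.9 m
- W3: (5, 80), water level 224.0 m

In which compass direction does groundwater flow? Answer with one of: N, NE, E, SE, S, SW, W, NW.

With h = a·x + b·y + c and W1 as origin, the differences give:
  60·a + (-40)·b = +0.4
  (-5)·a + 30·b = -0.5
Eliminate b (×30 and ×(-40), subtract): 1600·a = -8.00 → a = ∂h/∂x = -0.005000
Back-substitute: b = ∂h/∂y = -0.01750.
Flow = −∇h = (+0.005000 east, +0.01750 north), which points north.

N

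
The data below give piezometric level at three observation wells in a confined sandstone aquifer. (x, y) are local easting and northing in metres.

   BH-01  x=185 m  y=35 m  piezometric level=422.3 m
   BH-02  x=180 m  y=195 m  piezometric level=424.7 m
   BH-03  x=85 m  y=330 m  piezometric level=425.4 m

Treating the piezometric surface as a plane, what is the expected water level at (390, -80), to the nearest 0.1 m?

Differences from BH-01: to BH-02 (Δx, Δy, Δh) = (-5, 160, +2.4); to BH-03 = (-100, 295, +3.1).
Determinant of the coordinate differences = (-5)·295 − (-100)·160 = 14525.
∂h/∂x = [(+2.4)·295 − (+3.1)·160] / 14525 = +0.01460
∂h/∂y = [(-5)·(+3.1) − (-100)·(+2.4)] / 14525 = +0.01546
h(390, -80) = 422.3 + (+0.01460)·(205) + (+0.01546)·(-115) = 422.3 +2.992 -1.777 = 423.515 m.

423.5 m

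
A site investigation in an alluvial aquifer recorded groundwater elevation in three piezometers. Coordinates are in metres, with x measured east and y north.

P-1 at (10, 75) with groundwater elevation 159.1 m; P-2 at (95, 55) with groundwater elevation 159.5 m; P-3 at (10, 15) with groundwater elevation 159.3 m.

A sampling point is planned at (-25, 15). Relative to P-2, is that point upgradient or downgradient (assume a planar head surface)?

downgradient

Taking P-1 as reference: P-2−P-1 = (85, -20, +0.4); P-3−P-1 = (0, -60, +0.2).
Determinant of the coordinate differences = 85·(-60) − 0·(-20) = -5100.
∂h/∂x = [(+0.4)·(-60) − (+0.2)·(-20)] / -5100 = +0.003922
∂h/∂y = [85·(+0.2) − 0·(+0.4)] / -5100 = -0.003333
Head at (-25, 15) = 159.1 + (+0.003922)·(-35) + (-0.003333)·(-60) = 159.16 m.
That is lower than the 159.5 m at P-2, so the point is downgradient.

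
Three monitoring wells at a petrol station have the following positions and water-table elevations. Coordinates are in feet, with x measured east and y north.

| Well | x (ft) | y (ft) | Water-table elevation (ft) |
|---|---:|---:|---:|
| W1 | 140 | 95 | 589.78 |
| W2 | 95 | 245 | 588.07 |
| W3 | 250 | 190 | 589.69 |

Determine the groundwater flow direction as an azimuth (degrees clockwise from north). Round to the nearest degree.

With h = a·x + b·y + c and W1 as origin, the differences give:
  (-45)·a + 150·b = -1.71
  110·a + 95·b = -0.09
Eliminate b (×95 and ×150, subtract): -20775·a = -148.950 → a = ∂h/∂x = +0.007170
Back-substitute: b = ∂h/∂y = -0.009249.
Flow direction (−∇h) has components (-0.007170 E, +0.009249 N).
Azimuth = atan2(E, N) = atan2(-0.007170, +0.009249) = 322.2° ≈ 322°.

322°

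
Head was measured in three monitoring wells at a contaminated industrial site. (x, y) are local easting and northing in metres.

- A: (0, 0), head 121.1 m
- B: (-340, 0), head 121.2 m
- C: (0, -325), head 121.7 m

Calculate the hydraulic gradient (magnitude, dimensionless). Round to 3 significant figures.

0.00187

∂h/∂x = (121.2 − 121.1) / (-340 − 0) = -0.0002941
∂h/∂y = (121.7 − 121.1) / (-325 − 0) = -0.001846
|∇h| = √(-0.0002941² + -0.001846²) = 0.001869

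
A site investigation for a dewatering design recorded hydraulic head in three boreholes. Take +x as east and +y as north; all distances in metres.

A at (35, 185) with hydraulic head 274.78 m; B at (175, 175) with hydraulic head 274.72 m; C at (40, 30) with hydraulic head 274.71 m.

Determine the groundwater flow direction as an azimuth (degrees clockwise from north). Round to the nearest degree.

138°

With h = a·x + b·y + c and A as origin, the differences give:
  140·a + (-10)·b = -0.06
  5·a + (-155)·b = -0.07
Eliminate b (×(-155) and ×(-10), subtract): -21650·a = 8.600 → a = ∂h/∂x = -0.0003972
Back-substitute: b = ∂h/∂y = +0.0004388.
Flow direction (−∇h) has components (+0.0003972 E, -0.0004388 N).
Azimuth = atan2(E, N) = atan2(+0.0003972, -0.0004388) = 137.8° ≈ 138°.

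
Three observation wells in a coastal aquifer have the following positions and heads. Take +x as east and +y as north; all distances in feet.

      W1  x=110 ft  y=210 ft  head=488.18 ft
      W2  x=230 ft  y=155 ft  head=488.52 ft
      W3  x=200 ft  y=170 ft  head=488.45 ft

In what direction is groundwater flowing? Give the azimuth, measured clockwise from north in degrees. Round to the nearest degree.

215°

Differences from W1: to W2 (Δx, Δy, Δh) = (120, -55, +0.34); to W3 = (90, -40, +0.27).
Determinant of the coordinate differences = 120·(-40) − 90·(-55) = 150.
∂h/∂x = [(+0.34)·(-40) − (+0.27)·(-55)] / 150 = +0.008333
∂h/∂y = [120·(+0.27) − 90·(+0.34)] / 150 = +0.01200
Flow direction (−∇h) has components (-0.008333 E, -0.01200 N).
Azimuth = atan2(E, N) = atan2(-0.008333, -0.01200) = 214.8° ≈ 215°.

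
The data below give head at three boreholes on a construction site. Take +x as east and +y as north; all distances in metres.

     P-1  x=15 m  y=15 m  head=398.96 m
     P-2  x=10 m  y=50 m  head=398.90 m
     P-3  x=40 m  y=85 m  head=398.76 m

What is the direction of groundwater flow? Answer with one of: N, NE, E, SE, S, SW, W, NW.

With h = a·x + b·y + c and P-1 as origin, the differences give:
  (-5)·a + 35·b = -0.06
  25·a + 70·b = -0.20
Eliminate b (×70 and ×35, subtract): -1225·a = 2.800 → a = ∂h/∂x = -0.002286
Back-substitute: b = ∂h/∂y = -0.002041.
Flow = −∇h = (+0.002286 east, +0.002041 north), which points northeast.

NE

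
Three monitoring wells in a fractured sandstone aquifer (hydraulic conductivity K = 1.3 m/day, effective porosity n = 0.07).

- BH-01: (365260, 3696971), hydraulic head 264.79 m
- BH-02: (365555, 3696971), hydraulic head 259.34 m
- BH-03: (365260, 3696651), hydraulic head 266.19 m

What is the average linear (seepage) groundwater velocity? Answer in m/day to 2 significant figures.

0.35 m/day

∂h/∂x = (259.34 − 264.79) / (365555 − 365260) = -0.01847
∂h/∂y = (266.19 − 264.79) / (3696651 − 3696971) = -0.004375
|∇h| = √(-0.01847² + -0.004375²) = 0.01898
Seepage velocity v = K·i/n = 1.3 × 0.01898 / 0.07 = 0.3525 m/day.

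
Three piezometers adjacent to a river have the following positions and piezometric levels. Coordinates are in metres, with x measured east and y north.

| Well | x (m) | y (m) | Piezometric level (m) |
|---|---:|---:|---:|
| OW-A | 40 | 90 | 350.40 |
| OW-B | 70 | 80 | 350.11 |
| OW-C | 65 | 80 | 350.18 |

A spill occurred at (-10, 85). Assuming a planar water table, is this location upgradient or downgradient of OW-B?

With h = a·x + b·y + c and OW-A as origin, the differences give:
  30·a + (-10)·b = -0.29
  25·a + (-10)·b = -0.22
Eliminate b (×(-10) and ×(-10), subtract): -50·a = 0.700 → a = ∂h/∂x = -0.01400
Back-substitute: b = ∂h/∂y = -0.01300.
Head at (-10, 85) = 350.40 + (-0.01400)·(-50) + (-0.01300)·(-5) = 351.16 m.
That is higher than the 350.11 m at OW-B, so the point is upgradient.

upgradient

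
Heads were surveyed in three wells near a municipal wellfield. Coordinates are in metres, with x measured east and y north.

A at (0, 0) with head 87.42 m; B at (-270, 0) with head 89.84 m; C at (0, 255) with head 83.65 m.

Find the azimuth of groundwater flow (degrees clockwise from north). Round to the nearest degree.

∂h/∂x = (89.84 − 87.42) / (-270 − 0) = -0.008963
∂h/∂y = (83.65 − 87.42) / (255 − 0) = -0.01478
Flow direction (−∇h) has components (+0.008963 E, +0.01478 N).
Azimuth = atan2(E, N) = atan2(+0.008963, +0.01478) = 31.2° ≈ 031°.

031°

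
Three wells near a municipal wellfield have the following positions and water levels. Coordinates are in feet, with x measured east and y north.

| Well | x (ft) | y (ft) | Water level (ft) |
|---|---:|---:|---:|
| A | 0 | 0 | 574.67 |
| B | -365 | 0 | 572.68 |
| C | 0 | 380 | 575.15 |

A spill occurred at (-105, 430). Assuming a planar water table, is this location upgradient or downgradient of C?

∂h/∂x = (572.68 − 574.67) / (-365 − 0) = +0.005452
∂h/∂y = (575.15 − 574.67) / (380 − 0) = +0.001263
Head at (-105, 430) = 574.67 + (+0.005452)·(-105) + (+0.001263)·(430) = 574.64 ft.
That is lower than the 575.15 ft at C, so the point is downgradient.

downgradient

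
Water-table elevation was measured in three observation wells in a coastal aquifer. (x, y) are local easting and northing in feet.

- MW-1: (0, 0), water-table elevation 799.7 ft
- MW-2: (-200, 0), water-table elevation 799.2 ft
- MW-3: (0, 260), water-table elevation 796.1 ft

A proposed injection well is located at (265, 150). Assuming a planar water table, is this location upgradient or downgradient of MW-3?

∂h/∂x = (799.2 − 799.7) / (-200 − 0) = +0.002500
∂h/∂y = (796.1 − 799.7) / (260 − 0) = -0.01385
Head at (265, 150) = 799.7 + (+0.002500)·(265) + (-0.01385)·(150) = 798.29 ft.
That is higher than the 796.1 ft at MW-3, so the point is upgradient.

upgradient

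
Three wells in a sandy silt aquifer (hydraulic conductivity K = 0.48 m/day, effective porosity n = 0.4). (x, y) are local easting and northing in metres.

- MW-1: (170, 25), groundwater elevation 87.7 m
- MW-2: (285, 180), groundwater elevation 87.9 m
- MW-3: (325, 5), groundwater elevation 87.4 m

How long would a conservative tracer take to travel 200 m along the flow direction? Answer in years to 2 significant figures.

150 years

Taking MW-1 as reference: MW-2−MW-1 = (115, 155, +0.2); MW-3−MW-1 = (155, -20, -0.3).
Determinant of the coordinate differences = 115·(-20) − 155·155 = -26325.
∂h/∂x = [(+0.2)·(-20) − (-0.3)·155] / -26325 = -0.001614
∂h/∂y = [115·(-0.3) − 155·(+0.2)] / -26325 = +0.002488
|∇h| = √(-0.001614² + 0.002488²) = 0.002966
Seepage velocity v = K·i/n = 0.48 × 0.002966 / 0.4 = 0.003559 m/day.
t = 200 / 0.003559 = 5.62e+04 days = 154 years.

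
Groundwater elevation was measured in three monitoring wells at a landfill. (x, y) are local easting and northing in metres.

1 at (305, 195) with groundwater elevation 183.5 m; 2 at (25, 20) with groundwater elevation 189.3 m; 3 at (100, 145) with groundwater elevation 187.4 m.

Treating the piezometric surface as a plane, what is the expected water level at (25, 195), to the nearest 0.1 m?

188.5 m

With h = a·x + b·y + c and 1 as origin, the differences give:
  (-280)·a + (-175)·b = +5.8
  (-205)·a + (-50)·b = +3.9
Eliminate b (×(-50) and ×(-175), subtract): -21875·a = 392.50 → a = ∂h/∂x = -0.01794
Back-substitute: b = ∂h/∂y = -0.004434.
h(25, 195) = 183.5 + (-0.01794)·(-280) + (-0.004434)·(0) = 183.5 +5.024 -0.000 = 188.524 m.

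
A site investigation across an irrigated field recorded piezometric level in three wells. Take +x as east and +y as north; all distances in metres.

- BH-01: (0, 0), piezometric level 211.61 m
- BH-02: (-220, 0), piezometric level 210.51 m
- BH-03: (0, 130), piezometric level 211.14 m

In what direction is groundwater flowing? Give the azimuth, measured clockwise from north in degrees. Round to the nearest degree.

∂h/∂x = (210.51 − 211.61) / (-220 − 0) = +0.005000
∂h/∂y = (211.14 − 211.61) / (130 − 0) = -0.003615
Flow direction (−∇h) has components (-0.005000 E, +0.003615 N).
Azimuth = atan2(E, N) = atan2(-0.005000, +0.003615) = 305.9° ≈ 306°.

306°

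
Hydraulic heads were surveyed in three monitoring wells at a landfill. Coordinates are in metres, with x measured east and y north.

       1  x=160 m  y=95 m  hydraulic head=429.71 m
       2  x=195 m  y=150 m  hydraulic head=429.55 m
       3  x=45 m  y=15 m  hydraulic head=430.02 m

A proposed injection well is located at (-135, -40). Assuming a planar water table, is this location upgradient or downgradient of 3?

Taking 1 as reference: 2−1 = (35, 55, -0.16); 3−1 = (-115, -80, +0.31).
Determinant of the coordinate differences = 35·(-80) − (-115)·55 = 3525.
∂h/∂x = [(-0.16)·(-80) − (+0.31)·55] / 3525 = -0.001206
∂h/∂y = [35·(+0.31) − (-115)·(-0.16)] / 3525 = -0.002142
Head at (-135, -40) = 429.71 + (-0.001206)·(-295) + (-0.002142)·(-135) = 430.35 m.
That is higher than the 430.02 m at 3, so the point is upgradient.

upgradient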